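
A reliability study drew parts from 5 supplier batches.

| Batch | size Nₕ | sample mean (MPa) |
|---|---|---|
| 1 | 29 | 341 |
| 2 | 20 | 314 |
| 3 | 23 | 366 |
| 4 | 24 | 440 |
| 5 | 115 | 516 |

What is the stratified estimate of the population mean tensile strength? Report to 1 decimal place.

447.8

N = 211; weights Wₕ = Nₕ/N = (0.1374, 0.0948, 0.1090, 0.1137, 0.5450).
x̄_st = Σ Wₕ·x̄ₕ = 0.1374·341 + 0.0948·314 + 0.1090·366 + 0.1137·440 + 0.5450·516 ≈ 447.806...
→ 447.8.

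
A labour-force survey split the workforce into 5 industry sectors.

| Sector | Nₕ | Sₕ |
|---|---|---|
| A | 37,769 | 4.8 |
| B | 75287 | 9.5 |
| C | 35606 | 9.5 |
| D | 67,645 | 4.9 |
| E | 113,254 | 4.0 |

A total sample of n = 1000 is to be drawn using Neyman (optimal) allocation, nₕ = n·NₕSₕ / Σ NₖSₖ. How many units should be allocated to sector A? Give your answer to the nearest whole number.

A: NₕSₕ = 37769·4.8 = 181291.2
B: NₕSₕ = 75287·9.5 = 715226.5
C: NₕSₕ = 35606·9.5 = 338257
D: NₕSₕ = 67645·4.9 = 331460.5
E: NₕSₕ = 113254·4.0 = 453016
Σ NₕSₕ = 2019251.2.
n_A = 1000·181291.2/2019251.2 = 89.781... → 90.

90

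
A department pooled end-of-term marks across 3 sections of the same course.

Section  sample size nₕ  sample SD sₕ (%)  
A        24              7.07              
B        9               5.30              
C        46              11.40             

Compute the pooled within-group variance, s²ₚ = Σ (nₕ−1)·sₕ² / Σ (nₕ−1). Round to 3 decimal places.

95.034

Degrees of freedom: 23 + 8 + 45 = 76.
Σ(nₕ−1)sₕ² = 23·49.9849 + 8·28.09 + 45·129.96 = 7222.5727.
s²ₚ = 7222.5727 / 76 = 95.03385... → 95.034.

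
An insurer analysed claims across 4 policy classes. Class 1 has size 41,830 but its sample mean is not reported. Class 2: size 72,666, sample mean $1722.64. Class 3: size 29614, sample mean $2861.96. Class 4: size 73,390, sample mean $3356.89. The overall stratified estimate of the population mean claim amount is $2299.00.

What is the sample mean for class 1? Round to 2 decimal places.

1045.63

Σ Nₕx̄ₕ = N·μ, so 41830·x̄_1 = 217500·2299.00 − (72666·1722.64 + 29614·2861.96 + 73390·3356.89).
= 500032500 − 456293598.78 = 43738901.22.
x̄_1 = 43738901.22 / 41830 = 1045.6347... → 1045.63.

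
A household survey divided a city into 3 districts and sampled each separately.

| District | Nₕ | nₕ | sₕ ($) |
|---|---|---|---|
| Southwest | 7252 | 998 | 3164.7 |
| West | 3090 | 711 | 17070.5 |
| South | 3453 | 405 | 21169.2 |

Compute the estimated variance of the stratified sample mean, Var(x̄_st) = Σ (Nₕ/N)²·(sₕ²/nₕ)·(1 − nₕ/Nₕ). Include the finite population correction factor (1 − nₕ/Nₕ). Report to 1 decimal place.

N = 13795; Wₕ = Nₕ/N.
district Southwest: (7252/13795)²·3164.7²/998·(1 − 998/7252) = 2391.7006
district West: (3090/13795)²·17070.5²/711·(1 − 711/3090) = 15831.8766
district South: (3453/13795)²·21169.2²/405·(1 − 405/3453) = 61195.8541
Sum = 79419.4312 → 79419.4.

79419.4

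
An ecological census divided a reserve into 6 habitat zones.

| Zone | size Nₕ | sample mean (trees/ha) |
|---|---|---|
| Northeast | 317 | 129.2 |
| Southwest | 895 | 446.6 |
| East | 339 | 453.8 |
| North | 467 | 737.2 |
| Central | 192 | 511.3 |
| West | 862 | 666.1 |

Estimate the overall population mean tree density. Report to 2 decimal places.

N = 3072; weights Wₕ = Nₕ/N = (0.1032, 0.2913, 0.1104, 0.1520, 0.0625, 0.2806).
x̄_st = Σ Wₕ·x̄ₕ = 0.1032·129.2 + 0.2913·446.6 + 0.1104·453.8 + 0.1520·737.2 + 0.0625·511.3 + 0.2806·666.1 ≈ 524.4537...
→ 524.45.

524.45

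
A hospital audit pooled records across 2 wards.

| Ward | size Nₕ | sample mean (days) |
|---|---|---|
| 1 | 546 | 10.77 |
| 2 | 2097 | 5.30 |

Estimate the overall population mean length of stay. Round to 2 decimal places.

6.43

N = 2643; weights Wₕ = Nₕ/N = (0.2066, 0.7934).
x̄_st = Σ Wₕ·x̄ₕ = 0.2066·10.77 + 0.7934·5.30 ≈ 6.4300...
→ 6.43.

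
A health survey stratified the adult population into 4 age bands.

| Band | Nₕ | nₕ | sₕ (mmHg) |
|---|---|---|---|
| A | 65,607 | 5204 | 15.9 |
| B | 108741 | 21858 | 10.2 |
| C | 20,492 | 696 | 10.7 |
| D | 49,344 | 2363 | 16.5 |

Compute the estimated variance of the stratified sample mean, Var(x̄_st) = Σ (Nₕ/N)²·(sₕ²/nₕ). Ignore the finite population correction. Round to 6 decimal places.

N = 244184. Term for each stratum: Wₕ²sₕ²/nₕ.
Var(x̄_st) = 0.003506896 + 0.000943935 + 0.001158491 + 0.004704771 = 0.010314093 → 0.010314.

0.010314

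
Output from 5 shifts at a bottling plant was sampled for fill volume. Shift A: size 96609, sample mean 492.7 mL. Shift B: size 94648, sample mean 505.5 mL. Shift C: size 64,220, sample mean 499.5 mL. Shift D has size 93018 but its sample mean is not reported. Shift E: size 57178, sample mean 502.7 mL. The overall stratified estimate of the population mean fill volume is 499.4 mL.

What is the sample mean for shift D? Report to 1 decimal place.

498.1

Σ Nₕx̄ₕ = N·μ, so 93018·x̄_D = 405673·499.4 − (96609·492.7 + 94648·505.5 + 64220·499.5 + 57178·502.7).
= 202593096.2 − 156265088.9 = 46328007.3.
x̄_D = 46328007.3 / 93018 = 498.054... → 498.1.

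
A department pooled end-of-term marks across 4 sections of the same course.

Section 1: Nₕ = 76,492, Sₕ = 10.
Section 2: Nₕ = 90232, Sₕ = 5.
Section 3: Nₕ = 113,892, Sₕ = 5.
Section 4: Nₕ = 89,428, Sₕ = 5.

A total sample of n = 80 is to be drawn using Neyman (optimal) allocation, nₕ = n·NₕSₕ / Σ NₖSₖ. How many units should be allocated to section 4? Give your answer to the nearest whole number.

16

1: NₕSₕ = 76492·10 = 764920
2: NₕSₕ = 90232·5 = 451160
3: NₕSₕ = 113892·5 = 569460
4: NₕSₕ = 89428·5 = 447140
Σ NₕSₕ = 2232680.
n_4 = 80·447140/2232680 = 16.022... → 16.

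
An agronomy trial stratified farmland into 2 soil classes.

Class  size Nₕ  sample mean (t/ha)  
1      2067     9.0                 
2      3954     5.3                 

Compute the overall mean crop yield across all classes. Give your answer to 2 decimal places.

x̄_st = (Σ Nₕx̄ₕ) / (Σ Nₕ) = (2067·9.0 + 3954·5.3) / 6021
= 39559.2 / 6021 = 6.5702... → 6.57.

6.57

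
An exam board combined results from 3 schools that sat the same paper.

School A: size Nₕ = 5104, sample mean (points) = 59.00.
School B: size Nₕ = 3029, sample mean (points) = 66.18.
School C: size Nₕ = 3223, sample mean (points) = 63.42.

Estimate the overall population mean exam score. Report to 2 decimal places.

x̄_st = (Σ Nₕx̄ₕ) / (Σ Nₕ) = (5104·59.00 + 3029·66.18 + 3223·63.42) / 11356
= 705997.88 / 11356 = 62.1696... → 62.17.

62.17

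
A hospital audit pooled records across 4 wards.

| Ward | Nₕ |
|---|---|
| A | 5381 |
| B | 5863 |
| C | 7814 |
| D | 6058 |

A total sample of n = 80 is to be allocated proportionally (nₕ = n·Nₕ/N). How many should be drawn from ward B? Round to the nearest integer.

19

Share of ward B = 5863/25116 = 0.23344.
Allocate 80 × 0.23344 = 18.675... → 19.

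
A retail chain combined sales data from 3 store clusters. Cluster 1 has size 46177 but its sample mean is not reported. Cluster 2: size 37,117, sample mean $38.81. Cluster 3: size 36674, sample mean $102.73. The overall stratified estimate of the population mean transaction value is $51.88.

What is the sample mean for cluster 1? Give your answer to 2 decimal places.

22.00

N = 46177 + 37117 + 36674 = 119968.
Overall total = μ·N = 51.88·119968 = 6223939.84.
Subtract the known strata: 37117·38.81 + 36674·102.73 = 5208030.79.
Remaining total for cluster 1: 6223939.84 − 5208030.79 = 1015909.05.
Divide by its size: 1015909.05 / 46177 = 22.0003... → 22.00.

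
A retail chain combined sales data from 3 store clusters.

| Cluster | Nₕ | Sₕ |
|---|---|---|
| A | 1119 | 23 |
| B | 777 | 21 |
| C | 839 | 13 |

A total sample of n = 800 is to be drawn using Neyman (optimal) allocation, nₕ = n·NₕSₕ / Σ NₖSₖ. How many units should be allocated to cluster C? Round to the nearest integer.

165

Σ NₕSₕ = 1119·23 + 777·21 + 839·13 = 52961.
Share for C: 10907/52961 = 0.20594.
n_C = 800 × 0.20594 = 164.755... → 165.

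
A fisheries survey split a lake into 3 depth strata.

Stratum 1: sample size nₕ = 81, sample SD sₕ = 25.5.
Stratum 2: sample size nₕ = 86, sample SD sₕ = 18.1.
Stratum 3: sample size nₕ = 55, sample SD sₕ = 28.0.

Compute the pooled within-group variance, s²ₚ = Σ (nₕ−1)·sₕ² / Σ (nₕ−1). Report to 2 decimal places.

558.00

1: (81−1)·25.5² = 80·650.25 = 52020
2: (86−1)·18.1² = 85·327.61 = 27846.85
3: (55−1)·28.0² = 54·784 = 42336
Numerator = 122202.85; denominator = Σ(nₕ−1) = 219.
s²ₚ = 122202.85/219 = 558.0039... → 558.00.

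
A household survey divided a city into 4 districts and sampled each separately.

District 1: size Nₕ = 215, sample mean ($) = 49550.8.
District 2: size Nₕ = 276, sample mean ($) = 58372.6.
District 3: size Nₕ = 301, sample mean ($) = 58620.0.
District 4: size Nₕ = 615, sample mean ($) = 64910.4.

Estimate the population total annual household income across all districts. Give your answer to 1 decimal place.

Estimate total by summing Nₕ·x̄ₕ over strata.
215·49550.8 + 276·58372.6 + 301·58620.0 + 615·64910.4 = 10653422 + 16110837.6 + 17644620 + 39919896 = 84328775.6.

84328775.6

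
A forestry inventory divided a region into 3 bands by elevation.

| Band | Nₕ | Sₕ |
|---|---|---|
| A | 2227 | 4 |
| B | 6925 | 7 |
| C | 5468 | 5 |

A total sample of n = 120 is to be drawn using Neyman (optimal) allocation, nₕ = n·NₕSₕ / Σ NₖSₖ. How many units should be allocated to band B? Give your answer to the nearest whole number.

69

Σ NₕSₕ = 2227·4 + 6925·7 + 5468·5 = 84723.
Share for B: 48475/84723 = 0.57216.
n_B = 120 × 0.57216 = 68.659... → 69.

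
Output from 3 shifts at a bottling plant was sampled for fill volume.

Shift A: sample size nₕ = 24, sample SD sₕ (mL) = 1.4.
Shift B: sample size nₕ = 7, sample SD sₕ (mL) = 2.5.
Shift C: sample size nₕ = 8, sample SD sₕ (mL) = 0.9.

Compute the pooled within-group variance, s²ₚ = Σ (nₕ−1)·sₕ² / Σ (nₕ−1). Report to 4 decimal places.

2.4514

Degrees of freedom: 23 + 6 + 7 = 36.
Σ(nₕ−1)sₕ² = 23·1.96 + 6·6.25 + 7·0.81 = 88.25.
s²ₚ = 88.25 / 36 = 2.451389... → 2.4514.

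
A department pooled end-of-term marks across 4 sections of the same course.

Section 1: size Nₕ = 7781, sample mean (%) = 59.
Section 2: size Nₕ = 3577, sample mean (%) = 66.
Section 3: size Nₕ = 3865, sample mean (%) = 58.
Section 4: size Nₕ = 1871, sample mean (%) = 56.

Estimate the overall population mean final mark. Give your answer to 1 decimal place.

N = 17094; weights Wₕ = Nₕ/N = (0.4552, 0.2093, 0.2261, 0.1095).
x̄_st = Σ Wₕ·x̄ₕ = 0.4552·59 + 0.2093·66 + 0.2261·58 + 0.1095·56 ≈ 59.910...
→ 59.9.

59.9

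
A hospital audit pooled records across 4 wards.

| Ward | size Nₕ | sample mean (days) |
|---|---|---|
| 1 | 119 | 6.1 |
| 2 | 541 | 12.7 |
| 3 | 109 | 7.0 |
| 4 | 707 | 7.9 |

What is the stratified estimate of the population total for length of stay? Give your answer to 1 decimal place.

1: 119·6.1 = 725.9
2: 541·12.7 = 6870.7
3: 109·7.0 = 763
4: 707·7.9 = 5585.3
τ̂ = Σ Nₕx̄ₕ = 13944.9.

13944.9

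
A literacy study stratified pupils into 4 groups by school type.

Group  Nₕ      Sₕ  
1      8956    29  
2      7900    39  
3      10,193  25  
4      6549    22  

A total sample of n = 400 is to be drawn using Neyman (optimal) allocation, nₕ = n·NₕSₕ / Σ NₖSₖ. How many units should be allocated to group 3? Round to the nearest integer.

1: NₕSₕ = 8956·29 = 259724
2: NₕSₕ = 7900·39 = 308100
3: NₕSₕ = 10193·25 = 254825
4: NₕSₕ = 6549·22 = 144078
Σ NₕSₕ = 966727.
n_3 = 400·254825/966727 = 105.438... → 105.

105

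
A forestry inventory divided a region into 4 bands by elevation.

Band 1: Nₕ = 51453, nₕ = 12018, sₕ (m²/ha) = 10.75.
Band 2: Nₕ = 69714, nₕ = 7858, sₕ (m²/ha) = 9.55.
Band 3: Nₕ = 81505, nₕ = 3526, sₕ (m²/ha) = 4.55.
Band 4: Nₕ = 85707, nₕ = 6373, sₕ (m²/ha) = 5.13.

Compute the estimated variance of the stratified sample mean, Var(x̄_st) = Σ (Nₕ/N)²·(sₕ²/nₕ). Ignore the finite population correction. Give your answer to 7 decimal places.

N = 288379. Term for each stratum: Wₕ²sₕ²/nₕ.
Var(x̄_st) = 0.0003061110 + 0.0006782776 + 0.0004690096 + 0.0003647507 = 0.0018181488 → 0.0018181.

0.0018181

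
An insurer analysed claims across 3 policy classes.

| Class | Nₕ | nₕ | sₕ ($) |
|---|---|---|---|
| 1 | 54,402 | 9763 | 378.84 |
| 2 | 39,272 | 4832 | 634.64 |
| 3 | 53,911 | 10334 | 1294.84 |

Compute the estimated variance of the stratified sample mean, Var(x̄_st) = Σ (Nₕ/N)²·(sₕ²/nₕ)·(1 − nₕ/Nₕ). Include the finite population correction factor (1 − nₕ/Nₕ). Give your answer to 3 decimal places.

N = 147585. Term for each stratum: Wₕ²sₕ²/nₕ·(1−nₕ/Nₕ).
Var(x̄_st) = 1.638978 + 5.175945 + 17.499032 = 24.313956 → 24.314.

24.314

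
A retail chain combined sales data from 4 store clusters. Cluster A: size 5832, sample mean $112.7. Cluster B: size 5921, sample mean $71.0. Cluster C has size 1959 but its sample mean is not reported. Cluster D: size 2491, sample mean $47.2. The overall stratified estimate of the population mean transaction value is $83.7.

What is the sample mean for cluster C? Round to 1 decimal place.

N = 5832 + 5921 + 1959 + 2491 = 16203.
Overall total = μ·N = 83.7·16203 = 1356191.1.
Subtract the known strata: 5832·112.7 + 5921·71.0 + 2491·47.2 = 1195232.6.
Remaining total for cluster C: 1356191.1 − 1195232.6 = 160958.5.
Divide by its size: 160958.5 / 1959 = 82.164... → 82.2.

82.2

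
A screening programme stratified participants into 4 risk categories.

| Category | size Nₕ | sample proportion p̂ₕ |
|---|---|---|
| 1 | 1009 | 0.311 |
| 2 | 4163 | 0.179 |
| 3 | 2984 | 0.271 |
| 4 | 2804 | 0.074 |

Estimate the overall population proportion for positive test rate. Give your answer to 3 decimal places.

Wₕ = Nₕ/N with N = 10960: 0.0921, 0.3798, 0.2723, 0.2558.
p̂_st = 0.0921·0.311 + 0.3798·0.179 + 0.2723·0.271 + 0.2558·0.074 ≈ 0.18934... → 0.189.

0.189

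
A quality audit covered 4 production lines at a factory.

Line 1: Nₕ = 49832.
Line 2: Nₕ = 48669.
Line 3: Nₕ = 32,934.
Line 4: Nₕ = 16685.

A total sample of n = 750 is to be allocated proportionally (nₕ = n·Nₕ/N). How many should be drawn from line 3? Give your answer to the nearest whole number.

N = 49832 + 48669 + 32934 + 16685 = 148120.
n_3 = 750·32934/148120 = 166.760... → 167.

167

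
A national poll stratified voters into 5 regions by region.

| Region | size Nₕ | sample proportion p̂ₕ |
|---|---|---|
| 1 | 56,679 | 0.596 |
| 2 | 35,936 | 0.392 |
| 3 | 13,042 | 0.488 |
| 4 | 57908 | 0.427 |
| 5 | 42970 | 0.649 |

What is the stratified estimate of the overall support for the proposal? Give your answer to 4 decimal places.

N = 56679 + 35936 + 13042 + 57908 + 42970 = 206535.
Overall proportion = Σ (Nₕ/N)·p̂ₕ.
Σ Nₕp̂ₕ = 33780.684 + 14086.912 + 6364.496 + 24726.716 + 27887.53 = 106846.338.
106846.338 / 206535 = 0.517328... → 0.5173.

0.5173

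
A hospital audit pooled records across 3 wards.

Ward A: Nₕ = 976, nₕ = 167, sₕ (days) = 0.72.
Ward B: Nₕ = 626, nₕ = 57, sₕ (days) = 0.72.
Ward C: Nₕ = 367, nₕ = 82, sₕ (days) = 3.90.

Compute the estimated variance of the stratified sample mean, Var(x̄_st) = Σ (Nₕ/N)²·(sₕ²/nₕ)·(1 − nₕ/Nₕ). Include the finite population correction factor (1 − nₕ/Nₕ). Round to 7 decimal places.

N = 1969; Wₕ = Nₕ/N.
ward A: (976/1969)²·0.72²/167·(1 − 167/976) = 0.0006322014
ward B: (626/1969)²·0.72²/57·(1 − 57/626) = 0.0008355747
ward C: (367/1969)²·3.90²/82·(1 − 82/367) = 0.0050042022
Sum = 0.0064719784 → 0.0064720.

0.0064720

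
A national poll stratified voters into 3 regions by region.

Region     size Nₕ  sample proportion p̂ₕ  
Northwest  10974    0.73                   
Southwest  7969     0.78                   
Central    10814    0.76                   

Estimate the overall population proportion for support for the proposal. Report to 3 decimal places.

0.754

Wₕ = Nₕ/N with N = 29757: 0.3688, 0.2678, 0.3634.
p̂_st = 0.3688·0.73 + 0.2678·0.78 + 0.3634·0.76 ≈ 0.75429... → 0.754.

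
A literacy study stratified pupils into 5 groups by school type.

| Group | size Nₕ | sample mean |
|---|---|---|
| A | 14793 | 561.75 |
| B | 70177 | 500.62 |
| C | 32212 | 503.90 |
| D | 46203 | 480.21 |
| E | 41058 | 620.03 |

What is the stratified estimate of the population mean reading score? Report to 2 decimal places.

N = 204443; weights Wₕ = Nₕ/N = (0.0724, 0.3433, 0.1576, 0.2260, 0.2008).
x̄_st = Σ Wₕ·x̄ₕ = 0.0724·561.75 + 0.3433·500.62 + 0.1576·503.90 + 0.2260·480.21 + 0.2008·620.03 ≈ 524.9284...
→ 524.93.

524.93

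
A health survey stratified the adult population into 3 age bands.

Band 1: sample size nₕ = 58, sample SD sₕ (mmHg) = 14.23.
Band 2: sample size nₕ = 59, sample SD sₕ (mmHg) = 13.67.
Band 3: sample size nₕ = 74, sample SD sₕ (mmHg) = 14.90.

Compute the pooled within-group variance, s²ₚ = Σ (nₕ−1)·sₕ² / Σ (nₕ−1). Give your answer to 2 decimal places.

205.25

Degrees of freedom: 57 + 58 + 73 = 188.
Σ(nₕ−1)sₕ² = 57·202.4929 + 58·186.8689 + 73·222.01 = 38587.2215.
s²ₚ = 38587.2215 / 188 = 205.2512... → 205.25.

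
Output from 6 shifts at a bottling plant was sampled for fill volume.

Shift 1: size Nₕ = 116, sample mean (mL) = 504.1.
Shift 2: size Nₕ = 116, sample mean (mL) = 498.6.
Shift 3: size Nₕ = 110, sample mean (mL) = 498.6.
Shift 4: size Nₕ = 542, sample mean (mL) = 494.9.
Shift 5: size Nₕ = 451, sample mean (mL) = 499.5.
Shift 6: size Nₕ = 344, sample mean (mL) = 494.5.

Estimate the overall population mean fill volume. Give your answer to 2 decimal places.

497.19

N = 1679; weights Wₕ = Nₕ/N = (0.0691, 0.0691, 0.0655, 0.3228, 0.2686, 0.2049).
x̄_st = Σ Wₕ·x̄ₕ = 0.0691·504.1 + 0.0691·498.6 + 0.0655·498.6 + 0.3228·494.9 + 0.2686·499.5 + 0.2049·494.5 ≈ 497.1873...
→ 497.19.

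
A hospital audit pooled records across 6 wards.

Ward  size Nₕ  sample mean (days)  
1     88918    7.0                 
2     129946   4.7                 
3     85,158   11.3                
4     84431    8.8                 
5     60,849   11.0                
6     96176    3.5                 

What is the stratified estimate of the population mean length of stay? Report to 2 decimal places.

7.23

N = 88918 + 129946 + 85158 + 84431 + 60849 + 96176 = 545478.
Weight each subgroup mean by Nₕ/N and sum.
Σ Nₕx̄ₕ = 88918·7.0 + 129946·4.7 + 85158·11.3 + 84431·8.8 + 60849·11.0 + 96176·3.5 = 622426 + 610746.2 + 962285.4 + 742992.8 + 669339 + 336616 = 3944405.4.
Divide by N: 3944405.4 / 545478 = 7.2311... → 7.23.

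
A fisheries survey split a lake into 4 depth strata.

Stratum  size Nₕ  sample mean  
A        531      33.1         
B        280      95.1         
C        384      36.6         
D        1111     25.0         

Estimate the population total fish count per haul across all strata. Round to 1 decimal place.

86033.5

A: 531·33.1 = 17576.1
B: 280·95.1 = 26628
C: 384·36.6 = 14054.4
D: 1111·25.0 = 27775
τ̂ = Σ Nₕx̄ₕ = 86033.5.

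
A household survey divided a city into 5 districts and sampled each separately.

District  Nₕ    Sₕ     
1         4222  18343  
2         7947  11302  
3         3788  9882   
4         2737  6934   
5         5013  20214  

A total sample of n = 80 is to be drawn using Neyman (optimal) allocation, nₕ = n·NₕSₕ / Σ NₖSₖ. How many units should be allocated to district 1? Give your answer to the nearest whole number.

19

1: NₕSₕ = 4222·18343 = 77444146
2: NₕSₕ = 7947·11302 = 89816994
3: NₕSₕ = 3788·9882 = 37433016
4: NₕSₕ = 2737·6934 = 18978358
5: NₕSₕ = 5013·20214 = 101332782
Σ NₕSₕ = 325005296.
n_1 = 80·77444146/325005296 = 19.063... → 19.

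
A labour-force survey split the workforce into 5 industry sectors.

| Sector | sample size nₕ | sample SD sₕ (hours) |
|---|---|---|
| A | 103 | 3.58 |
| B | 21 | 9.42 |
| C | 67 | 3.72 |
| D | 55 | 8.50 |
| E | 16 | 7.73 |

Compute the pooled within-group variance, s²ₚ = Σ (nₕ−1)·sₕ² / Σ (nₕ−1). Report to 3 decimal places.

34.215

Degrees of freedom: 102 + 20 + 66 + 54 + 15 = 257.
Σ(nₕ−1)sₕ² = 102·12.8164 + 20·88.7364 + 66·13.8384 + 54·72.25 + 15·59.7529 = 8793.1287.
s²ₚ = 8793.1287 / 257 = 34.21451... → 34.215.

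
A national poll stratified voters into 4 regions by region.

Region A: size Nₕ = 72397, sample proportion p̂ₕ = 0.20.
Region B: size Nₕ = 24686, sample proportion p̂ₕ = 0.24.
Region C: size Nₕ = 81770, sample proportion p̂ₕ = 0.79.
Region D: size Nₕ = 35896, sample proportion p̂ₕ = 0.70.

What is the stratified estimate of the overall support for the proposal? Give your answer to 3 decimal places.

Wₕ = Nₕ/N with N = 214749: 0.3371, 0.1150, 0.3808, 0.1672.
p̂_st = 0.3371·0.20 + 0.1150·0.24 + 0.3808·0.79 + 0.1672·0.70 ≈ 0.51283... → 0.513.

0.513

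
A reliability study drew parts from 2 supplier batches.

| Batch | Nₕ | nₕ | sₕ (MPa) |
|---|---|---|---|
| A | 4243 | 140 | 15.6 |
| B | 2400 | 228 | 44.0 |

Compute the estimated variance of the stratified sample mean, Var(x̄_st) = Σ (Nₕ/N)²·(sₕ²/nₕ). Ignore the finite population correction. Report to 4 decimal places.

N = 6643; Wₕ = Nₕ/N.
batch A: (4243/6643)²·15.6²/140 = 0.7091510
batch B: (2400/6643)²·44.0²/228 = 1.1083182
Sum = 1.8174692 → 1.8175.

1.8175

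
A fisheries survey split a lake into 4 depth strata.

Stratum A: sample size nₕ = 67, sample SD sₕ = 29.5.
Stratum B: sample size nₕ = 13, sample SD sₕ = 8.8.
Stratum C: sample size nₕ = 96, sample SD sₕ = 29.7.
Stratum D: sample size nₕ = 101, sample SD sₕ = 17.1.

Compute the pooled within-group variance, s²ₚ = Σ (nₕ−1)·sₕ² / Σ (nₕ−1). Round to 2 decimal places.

627.86

A: (67−1)·29.5² = 66·870.25 = 57436.5
B: (13−1)·8.8² = 12·77.44 = 929.28
C: (96−1)·29.7² = 95·882.09 = 83798.55
D: (101−1)·17.1² = 100·292.41 = 29241
Numerator = 171405.33; denominator = Σ(nₕ−1) = 273.
s²ₚ = 171405.33/273 = 627.8584... → 627.86.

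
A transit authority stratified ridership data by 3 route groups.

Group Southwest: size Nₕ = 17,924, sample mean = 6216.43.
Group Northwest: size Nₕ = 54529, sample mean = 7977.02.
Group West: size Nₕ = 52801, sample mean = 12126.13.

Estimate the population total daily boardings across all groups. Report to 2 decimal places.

1186674005.03

Estimate total by summing Nₕ·x̄ₕ over strata.
17924·6216.43 + 54529·7977.02 + 52801·12126.13 = 111423291.32 + 434978923.58 + 640271790.13 = 1186674005.03.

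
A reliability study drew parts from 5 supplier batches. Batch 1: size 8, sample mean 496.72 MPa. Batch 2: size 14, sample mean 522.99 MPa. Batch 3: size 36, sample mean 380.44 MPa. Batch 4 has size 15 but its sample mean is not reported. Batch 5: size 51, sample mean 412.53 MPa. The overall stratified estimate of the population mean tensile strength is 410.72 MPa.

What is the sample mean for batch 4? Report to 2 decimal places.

N = 8 + 14 + 36 + 15 + 51 = 124.
Overall total = μ·N = 410.72·124 = 50929.28.
Subtract the known strata: 8·496.72 + 14·522.99 + 36·380.44 + 51·412.53 = 46030.49.
Remaining total for batch 4: 50929.28 − 46030.49 = 4898.79.
Divide by its size: 4898.79 / 15 = 326.586 → 326.59.

326.59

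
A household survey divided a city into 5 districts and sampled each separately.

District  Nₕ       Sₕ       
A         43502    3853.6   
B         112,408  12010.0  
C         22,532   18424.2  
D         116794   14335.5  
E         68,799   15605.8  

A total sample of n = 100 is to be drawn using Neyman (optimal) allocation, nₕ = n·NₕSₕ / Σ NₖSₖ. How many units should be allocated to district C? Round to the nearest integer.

A: NₕSₕ = 43502·3853.6 = 167639307.2
B: NₕSₕ = 112408·12010.0 = 1350020080
C: NₕSₕ = 22532·18424.2 = 415134074.4
D: NₕSₕ = 116794·14335.5 = 1674300387
E: NₕSₕ = 68799·15605.8 = 1073663434.2
Σ NₕSₕ = 4680757282.8.
n_C = 100·415134074.4/4680757282.8 = 8.869... → 9.

9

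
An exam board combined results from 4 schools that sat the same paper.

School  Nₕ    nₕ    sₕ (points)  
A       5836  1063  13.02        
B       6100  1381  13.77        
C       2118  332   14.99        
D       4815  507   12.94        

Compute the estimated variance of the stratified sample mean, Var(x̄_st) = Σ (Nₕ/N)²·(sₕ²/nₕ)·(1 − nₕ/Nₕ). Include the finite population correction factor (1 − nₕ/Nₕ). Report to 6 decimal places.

N = 18869. Term for each stratum: Wₕ²sₕ²/nₕ·(1−nₕ/Nₕ).
Var(x̄_st) = 0.012476640 + 0.011100850 + 0.007190760 + 0.019241318 = 0.050009569 → 0.050010.

0.050010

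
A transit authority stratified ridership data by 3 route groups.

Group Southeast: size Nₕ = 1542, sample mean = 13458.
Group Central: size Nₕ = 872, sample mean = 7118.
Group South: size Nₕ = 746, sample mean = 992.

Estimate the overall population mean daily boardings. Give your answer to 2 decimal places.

8765.56

N = 1542 + 872 + 746 = 3160.
The stratified mean weights each stratum mean by its population share Nₕ/N.
Σ Nₕx̄ₕ = 1542·13458 + 872·7118 + 746·992 = 20752236 + 6206896 + 740032 = 27699164.
Divide by N: 27699164 / 3160 = 8765.5582... → 8765.56.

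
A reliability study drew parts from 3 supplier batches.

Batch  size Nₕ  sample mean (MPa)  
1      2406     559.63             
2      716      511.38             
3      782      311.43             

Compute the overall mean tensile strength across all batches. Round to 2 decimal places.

x̄_st = (Σ Nₕx̄ₕ) / (Σ Nₕ) = (2406·559.63 + 716·511.38 + 782·311.43) / 3904
= 1956156.12 / 3904 = 501.0646... → 501.06.

501.06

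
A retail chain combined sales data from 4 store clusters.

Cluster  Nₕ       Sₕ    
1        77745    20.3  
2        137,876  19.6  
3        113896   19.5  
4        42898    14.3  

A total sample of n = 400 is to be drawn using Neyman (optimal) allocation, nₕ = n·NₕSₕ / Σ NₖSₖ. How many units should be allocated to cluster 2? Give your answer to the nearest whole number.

152

1: NₕSₕ = 77745·20.3 = 1578223.5
2: NₕSₕ = 137876·19.6 = 2702369.6
3: NₕSₕ = 113896·19.5 = 2220972
4: NₕSₕ = 42898·14.3 = 613441.4
Σ NₕSₕ = 7115006.5.
n_2 = 400·2702369.6/7115006.5 = 151.925... → 152.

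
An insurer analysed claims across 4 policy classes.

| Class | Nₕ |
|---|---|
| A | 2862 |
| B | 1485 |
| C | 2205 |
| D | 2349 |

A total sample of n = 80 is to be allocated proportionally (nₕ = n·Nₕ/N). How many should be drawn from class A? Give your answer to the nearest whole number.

N = 2862 + 1485 + 2205 + 2349 = 8901.
n_A = 80·2862/8901 = 25.723... → 26.

26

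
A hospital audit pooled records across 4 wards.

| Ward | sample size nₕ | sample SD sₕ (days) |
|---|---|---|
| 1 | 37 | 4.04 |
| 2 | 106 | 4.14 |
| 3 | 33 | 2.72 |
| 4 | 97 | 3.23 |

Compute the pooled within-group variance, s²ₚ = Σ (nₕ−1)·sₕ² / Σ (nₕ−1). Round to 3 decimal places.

13.478

Degrees of freedom: 36 + 105 + 32 + 96 = 269.
Σ(nₕ−1)sₕ² = 36·16.3216 + 105·17.1396 + 32·7.3984 + 96·10.4329 = 3625.5428.
s²ₚ = 3625.5428 / 269 = 13.47785... → 13.478.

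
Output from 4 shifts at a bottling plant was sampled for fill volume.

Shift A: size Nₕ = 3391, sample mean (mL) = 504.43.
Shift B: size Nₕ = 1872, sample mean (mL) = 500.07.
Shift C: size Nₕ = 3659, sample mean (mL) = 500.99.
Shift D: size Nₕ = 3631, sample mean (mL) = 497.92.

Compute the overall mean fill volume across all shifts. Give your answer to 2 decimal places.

N = 3391 + 1872 + 3659 + 3631 = 12553.
Weight each subgroup mean by Nₕ/N and sum.
Σ Nₕx̄ₕ = 3391·504.43 + 1872·500.07 + 3659·500.99 + 3631·497.92 = 1710522.13 + 936131.04 + 1833122.41 + 1807947.52 = 6287723.1.
Divide by N: 6287723.1 / 12553 = 500.8941... → 500.89.

500.89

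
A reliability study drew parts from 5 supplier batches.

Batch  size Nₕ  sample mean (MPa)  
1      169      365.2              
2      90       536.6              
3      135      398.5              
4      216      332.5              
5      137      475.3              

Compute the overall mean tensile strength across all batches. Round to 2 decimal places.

402.61

x̄_st = (Σ Nₕx̄ₕ) / (Σ Nₕ) = (169·365.2 + 90·536.6 + 135·398.5 + 216·332.5 + 137·475.3) / 747
= 300746.4 / 747 = 402.6056... → 402.61.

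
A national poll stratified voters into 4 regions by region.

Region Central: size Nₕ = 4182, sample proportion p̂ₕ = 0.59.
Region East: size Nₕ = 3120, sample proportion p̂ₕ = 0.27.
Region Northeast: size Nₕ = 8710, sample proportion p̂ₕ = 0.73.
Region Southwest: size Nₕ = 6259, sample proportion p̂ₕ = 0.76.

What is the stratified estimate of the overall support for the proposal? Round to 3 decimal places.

0.648

Wₕ = Nₕ/N with N = 22271: 0.1878, 0.1401, 0.3911, 0.2810.
p̂_st = 0.1878·0.59 + 0.1401·0.27 + 0.3911·0.73 + 0.2810·0.76 ≈ 0.64770... → 0.648.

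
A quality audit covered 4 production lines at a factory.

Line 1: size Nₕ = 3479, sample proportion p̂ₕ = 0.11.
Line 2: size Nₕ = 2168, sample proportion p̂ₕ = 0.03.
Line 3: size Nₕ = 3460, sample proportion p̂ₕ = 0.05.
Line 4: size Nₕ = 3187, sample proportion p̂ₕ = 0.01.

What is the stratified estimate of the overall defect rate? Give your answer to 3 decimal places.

Wₕ = Nₕ/N with N = 12294: 0.2830, 0.1763, 0.2814, 0.2592.
p̂_st = 0.2830·0.11 + 0.1763·0.03 + 0.2814·0.05 + 0.2592·0.01 ≈ 0.05308... → 0.053.

0.053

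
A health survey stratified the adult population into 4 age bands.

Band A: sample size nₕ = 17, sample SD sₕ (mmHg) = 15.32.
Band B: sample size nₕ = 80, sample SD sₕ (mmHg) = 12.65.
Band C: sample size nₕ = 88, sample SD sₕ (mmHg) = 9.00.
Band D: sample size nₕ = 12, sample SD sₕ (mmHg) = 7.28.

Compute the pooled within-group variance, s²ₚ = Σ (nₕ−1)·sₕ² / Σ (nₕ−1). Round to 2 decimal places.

Degrees of freedom: 16 + 79 + 87 + 11 = 193.
Σ(nₕ−1)sₕ² = 16·234.7024 + 79·160.0225 + 87·81 + 11·52.9984 = 24026.9983.
s²ₚ = 24026.9983 / 193 = 124.4922... → 124.49.

124.49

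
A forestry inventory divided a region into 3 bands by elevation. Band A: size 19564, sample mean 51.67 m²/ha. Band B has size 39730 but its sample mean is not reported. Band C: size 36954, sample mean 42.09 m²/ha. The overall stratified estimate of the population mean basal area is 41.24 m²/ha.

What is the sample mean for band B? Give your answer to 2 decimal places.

35.31

Σ Nₕx̄ₕ = N·μ, so 39730·x̄_B = 96248·41.24 − (19564·51.67 + 36954·42.09).
= 3969267.52 − 2566265.74 = 1403001.78.
x̄_B = 1403001.78 / 39730 = 35.3134... → 35.31.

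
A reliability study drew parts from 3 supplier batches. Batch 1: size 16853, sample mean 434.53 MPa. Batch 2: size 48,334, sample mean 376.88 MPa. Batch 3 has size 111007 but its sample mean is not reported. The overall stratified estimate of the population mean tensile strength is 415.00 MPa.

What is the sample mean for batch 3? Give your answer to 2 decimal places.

Σ Nₕx̄ₕ = N·μ, so 111007·x̄_3 = 176194·415.00 − (16853·434.53 + 48334·376.88).
= 73120510 − 25539252.01 = 47581257.99.
x̄_3 = 47581257.99 / 111007 = 428.6330... → 428.63.

428.63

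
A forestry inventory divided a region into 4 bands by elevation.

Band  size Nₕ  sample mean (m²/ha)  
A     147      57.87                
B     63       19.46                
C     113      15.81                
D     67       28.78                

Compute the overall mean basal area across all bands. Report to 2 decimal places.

x̄_st = (Σ Nₕx̄ₕ) / (Σ Nₕ) = (147·57.87 + 63·19.46 + 113·15.81 + 67·28.78) / 390
= 13447.66 / 390 = 34.4812... → 34.48.

34.48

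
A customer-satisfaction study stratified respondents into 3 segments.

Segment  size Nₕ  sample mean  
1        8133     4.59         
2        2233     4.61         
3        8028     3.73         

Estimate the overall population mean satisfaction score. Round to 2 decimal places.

4.22

x̄_st = (Σ Nₕx̄ₕ) / (Σ Nₕ) = (8133·4.59 + 2233·4.61 + 8028·3.73) / 18394
= 77569.04 / 18394 = 4.2171... → 4.22.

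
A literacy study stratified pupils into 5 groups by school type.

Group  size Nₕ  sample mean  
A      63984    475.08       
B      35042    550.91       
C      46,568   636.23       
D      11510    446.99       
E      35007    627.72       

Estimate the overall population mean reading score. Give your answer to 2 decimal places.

N = 63984 + 35042 + 46568 + 11510 + 35007 = 192111.
The stratified mean weights each stratum mean by its population share Nₕ/N.
Σ Nₕx̄ₕ = 63984·475.08 + 35042·550.91 + 46568·636.23 + 11510·446.99 + 35007·627.72 = 30397518.72 + 19304988.22 + 29627958.64 + 5144854.9 + 21974594.04 = 106449914.52.
Divide by N: 106449914.52 / 192111 = 554.1063... → 554.11.

554.11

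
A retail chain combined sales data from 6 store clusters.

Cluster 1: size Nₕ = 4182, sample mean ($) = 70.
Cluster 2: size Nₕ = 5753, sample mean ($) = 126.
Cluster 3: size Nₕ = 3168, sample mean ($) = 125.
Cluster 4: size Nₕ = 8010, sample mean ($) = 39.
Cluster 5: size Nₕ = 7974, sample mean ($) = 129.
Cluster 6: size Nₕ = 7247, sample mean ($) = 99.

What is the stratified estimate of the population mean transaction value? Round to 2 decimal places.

N = 36334; weights Wₕ = Nₕ/N = (0.1151, 0.1583, 0.0872, 0.2205, 0.2195, 0.1995).
x̄_st = Σ Wₕ·x̄ₕ = 0.1151·70 + 0.1583·126 + 0.0872·125 + 0.2205·39 + 0.2195·129 + 0.1995·99 ≈ 95.5608...
→ 95.56.

95.56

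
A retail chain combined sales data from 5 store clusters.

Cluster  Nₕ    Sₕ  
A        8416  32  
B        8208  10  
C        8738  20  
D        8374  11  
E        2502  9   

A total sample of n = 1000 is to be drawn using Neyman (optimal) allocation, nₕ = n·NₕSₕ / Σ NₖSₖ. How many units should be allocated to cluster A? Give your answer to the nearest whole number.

Σ NₕSₕ = 8416·32 + 8208·10 + 8738·20 + 8374·11 + 2502·9 = 640784.
Share for A: 269312/640784 = 0.42029.
n_A = 1000 × 0.42029 = 420.285... → 420.

420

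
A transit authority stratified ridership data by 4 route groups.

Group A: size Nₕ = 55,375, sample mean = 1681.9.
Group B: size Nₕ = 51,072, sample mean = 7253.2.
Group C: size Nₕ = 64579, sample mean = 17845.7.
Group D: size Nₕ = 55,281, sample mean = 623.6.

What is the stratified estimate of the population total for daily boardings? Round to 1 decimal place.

1650501334.8

A: 55375·1681.9 = 93135212.5
B: 51072·7253.2 = 370435430.4
C: 64579·17845.7 = 1152457460.3
D: 55281·623.6 = 34473231.6
τ̂ = Σ Nₕx̄ₕ = 1650501334.8.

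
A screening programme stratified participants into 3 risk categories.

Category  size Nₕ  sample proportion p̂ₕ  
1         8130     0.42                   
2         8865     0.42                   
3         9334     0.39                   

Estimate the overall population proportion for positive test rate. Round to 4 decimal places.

0.4094

N = 8130 + 8865 + 9334 = 26329.
Overall proportion = Σ (Nₕ/N)·p̂ₕ.
Σ Nₕp̂ₕ = 3414.6 + 3723.3 + 3640.26 = 10778.16.
10778.16 / 26329 = 0.409365... → 0.4094.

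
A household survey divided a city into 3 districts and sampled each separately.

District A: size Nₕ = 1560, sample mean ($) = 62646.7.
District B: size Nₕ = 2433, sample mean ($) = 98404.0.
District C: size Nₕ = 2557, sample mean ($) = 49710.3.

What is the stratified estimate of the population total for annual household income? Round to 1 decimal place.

Estimate total by summing Nₕ·x̄ₕ over strata.
1560·62646.7 + 2433·98404.0 + 2557·49710.3 = 97728852 + 239416932 + 127109237.1 = 464255021.1.

464255021.1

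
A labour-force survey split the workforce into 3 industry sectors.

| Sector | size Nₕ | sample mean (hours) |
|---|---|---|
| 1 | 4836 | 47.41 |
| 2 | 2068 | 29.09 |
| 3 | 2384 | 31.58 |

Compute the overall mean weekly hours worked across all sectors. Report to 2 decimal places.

N = 4836 + 2068 + 2384 = 9288.
Overall mean = Σ (Nₕ/N)·x̄ₕ — weight by population share, not a simple average.
Σ Nₕx̄ₕ = 4836·47.41 + 2068·29.09 + 2384·31.58 = 229274.76 + 60158.12 + 75286.72 = 364719.6.
Divide by N: 364719.6 / 9288 = 39.2678... → 39.27.

39.27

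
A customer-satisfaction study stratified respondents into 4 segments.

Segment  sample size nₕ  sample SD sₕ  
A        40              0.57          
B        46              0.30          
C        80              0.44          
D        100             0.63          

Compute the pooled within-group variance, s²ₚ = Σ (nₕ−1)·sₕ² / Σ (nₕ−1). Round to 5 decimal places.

0.27217

A: (40−1)·0.57² = 39·0.3249 = 12.6711
B: (46−1)·0.30² = 45·0.09 = 4.05
C: (80−1)·0.44² = 79·0.1936 = 15.2944
D: (100−1)·0.63² = 99·0.3969 = 39.2931
Numerator = 71.3086; denominator = Σ(nₕ−1) = 262.
s²ₚ = 71.3086/262 = 0.2721702... → 0.27217.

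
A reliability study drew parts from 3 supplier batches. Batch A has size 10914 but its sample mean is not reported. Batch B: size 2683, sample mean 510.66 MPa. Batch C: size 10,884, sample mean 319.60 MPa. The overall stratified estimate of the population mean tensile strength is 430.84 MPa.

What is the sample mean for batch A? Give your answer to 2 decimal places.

522.15

Σ Nₕx̄ₕ = N·μ, so 10914·x̄_A = 24481·430.84 − (2683·510.66 + 10884·319.60).
= 10547394.04 − 4848627.18 = 5698766.86.
x̄_A = 5698766.86 / 10914 = 522.1520... → 522.15.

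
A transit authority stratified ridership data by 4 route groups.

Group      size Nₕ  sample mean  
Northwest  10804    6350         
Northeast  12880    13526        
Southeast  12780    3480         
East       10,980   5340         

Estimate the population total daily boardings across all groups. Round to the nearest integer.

Northwest: 10804·6350 = 68605400
Northeast: 12880·13526 = 174214880
Southeast: 12780·3480 = 44474400
East: 10980·5340 = 58633200
τ̂ = Σ Nₕx̄ₕ = 345927880.

345927880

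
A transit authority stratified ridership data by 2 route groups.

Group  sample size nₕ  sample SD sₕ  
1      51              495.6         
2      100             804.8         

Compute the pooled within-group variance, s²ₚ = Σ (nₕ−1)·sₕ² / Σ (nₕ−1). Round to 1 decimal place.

512775.6

1: (51−1)·495.6² = 50·245619.36 = 12280968
2: (100−1)·804.8² = 99·647703.04 = 64122600.96
Numerator = 76403568.96; denominator = Σ(nₕ−1) = 149.
s²ₚ = 76403568.96/149 = 512775.631... → 512775.6.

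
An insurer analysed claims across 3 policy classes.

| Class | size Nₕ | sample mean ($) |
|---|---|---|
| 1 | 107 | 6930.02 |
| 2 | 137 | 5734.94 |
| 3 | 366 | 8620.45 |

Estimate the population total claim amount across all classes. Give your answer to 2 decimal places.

1: 107·6930.02 = 741512.14
2: 137·5734.94 = 785686.78
3: 366·8620.45 = 3155084.7
τ̂ = Σ Nₕx̄ₕ = 4682283.62.

4682283.62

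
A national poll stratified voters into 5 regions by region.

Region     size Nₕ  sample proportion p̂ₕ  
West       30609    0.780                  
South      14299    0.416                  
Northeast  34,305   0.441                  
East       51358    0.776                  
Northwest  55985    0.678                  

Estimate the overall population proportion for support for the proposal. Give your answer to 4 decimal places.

0.6581

Wₕ = Nₕ/N with N = 186556: 0.1641, 0.0766, 0.1839, 0.2753, 0.3001.
p̂_st = 0.1641·0.780 + 0.0766·0.416 + 0.1839·0.441 + 0.2753·0.776 + 0.3001·0.678 ≈ 0.658052... → 0.6581.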